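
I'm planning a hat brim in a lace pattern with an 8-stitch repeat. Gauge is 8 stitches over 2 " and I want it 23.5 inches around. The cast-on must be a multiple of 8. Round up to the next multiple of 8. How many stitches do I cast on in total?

Cast on 96 stitches.

8 / 2 = 4 sts per inch.
23.5 × 4 = 94.00 sts.
Next multiple of 8: 96.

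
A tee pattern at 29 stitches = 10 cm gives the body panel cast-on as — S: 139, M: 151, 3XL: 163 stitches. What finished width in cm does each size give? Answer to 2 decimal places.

29/10 = 2.9 sts per cm.
S: 139 / 2.9 = 47.931 → 47.93 cm.
M: 151 / 2.9 = 52.069 → 52.07 cm.
3XL: 163 / 2.9 = 56.207 → 56.21 cm.

S 47.93 cm; M 52.07 cm; 3XL 56.21 cm.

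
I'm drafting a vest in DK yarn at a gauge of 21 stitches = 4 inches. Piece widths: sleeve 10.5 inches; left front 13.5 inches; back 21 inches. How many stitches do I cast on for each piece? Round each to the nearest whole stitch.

sleeve 55; left front 71; back 110.

Rate = 21/4 = 5.25 sts per in.
sleeve: 10.5 × 5.25 = 55.12 → 55.
left front: 13.5 × 5.25 = 70.88 → 71.
back: 21 × 5.25 = 110.25 → 110.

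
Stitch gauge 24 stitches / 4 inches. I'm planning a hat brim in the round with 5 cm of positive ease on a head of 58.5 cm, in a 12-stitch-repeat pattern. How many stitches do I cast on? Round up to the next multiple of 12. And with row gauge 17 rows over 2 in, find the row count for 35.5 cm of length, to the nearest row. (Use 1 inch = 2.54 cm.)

Cast on 156 stitches; work 119 rows.

Finished = 58.5 + 5 = 63.5 cm.
63.5 cm × 1/2.54 = 25.00 inches.
24/4 = 6 sts per in; 25.00 × 6 = 150.00 sts.
Next multiple of 12 → 156.
35.5 cm = 13.98 inches; × 8.5 = 118.80 → 119 rows.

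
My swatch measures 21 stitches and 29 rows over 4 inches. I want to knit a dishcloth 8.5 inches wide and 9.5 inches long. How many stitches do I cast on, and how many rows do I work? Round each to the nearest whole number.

Cast on 45 stitches and work 69 rows.

Stitch gauge = 21/4 = 5.25 sts/in; 8.5 × 5.25 = 44.62 → 45 sts.
Row gauge = 29/4 = 7.25 rows/in; 9.5 × 7.25 = 68.88 → 69 rows.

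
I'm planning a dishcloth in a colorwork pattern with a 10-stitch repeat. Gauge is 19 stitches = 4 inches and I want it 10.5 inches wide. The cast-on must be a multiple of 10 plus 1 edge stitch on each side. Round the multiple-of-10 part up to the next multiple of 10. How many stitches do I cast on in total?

Cast on 52 stitches.

19 / 4 = 4.75 sts per inch.
10.5 × 4.75 = 49.88 sts.
Less 2 edge sts → 47.88 for the repeat.
Next multiple of 10: 50.
Add back 2 edge sts → 52.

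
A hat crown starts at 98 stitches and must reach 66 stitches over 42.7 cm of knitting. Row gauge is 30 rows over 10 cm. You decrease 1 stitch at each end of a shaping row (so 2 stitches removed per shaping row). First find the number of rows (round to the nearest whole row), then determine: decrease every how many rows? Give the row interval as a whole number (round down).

Rows = 42.7 × 3 = 128.1 → 128 rows.
Stitches to remove: 32 → 16 shaping rows (at 2 st each).
128 / 16 = 8.00 → every 8 rows.

Decrease every 8th row.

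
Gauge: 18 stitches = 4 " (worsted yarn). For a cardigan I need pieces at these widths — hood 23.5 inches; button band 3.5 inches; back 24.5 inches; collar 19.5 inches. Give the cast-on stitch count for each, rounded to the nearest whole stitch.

hood 106; button band 16; back 110; collar 88.

Rate = 18/4 = 4.5 sts per in.
hood: 23.5 × 4.5 = 105.75 → 106.
button band: 3.5 × 4.5 = 15.75 → 16.
back: 24.5 × 4.5 = 110.25 → 110.
collar: 19.5 × 4.5 = 87.75 → 88.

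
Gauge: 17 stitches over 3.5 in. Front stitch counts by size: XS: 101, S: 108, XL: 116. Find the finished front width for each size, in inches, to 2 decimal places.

17/3.5 = 4.857 sts per in.
XS: 101 / 4.857 = 20.794 → 20.79 in.
S: 108 / 4.857 = 22.235 → 22.24 in.
XL: 116 / 4.857 = 23.882 → 23.88 in.

XS 20.79 inches; S 22.24 inches; XL 23.88 inches.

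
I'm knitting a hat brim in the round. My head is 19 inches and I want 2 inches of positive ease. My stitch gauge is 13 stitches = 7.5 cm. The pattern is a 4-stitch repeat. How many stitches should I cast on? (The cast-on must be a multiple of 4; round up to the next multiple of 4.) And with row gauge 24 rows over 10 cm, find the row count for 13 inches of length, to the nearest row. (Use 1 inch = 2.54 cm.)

Finished = 19 + 2 = 21 inches.
21 inches × 2.54 = 53.34 cm.
13/7.5 = 1.733 sts per cm; 53.34 × 1.733 = 92.46 sts.
Next multiple of 4 → 96.
13 inches = 33.02 cm; × 2.4 = 79.25 → 79 rows.

Cast on 96 stitches; work 79 rows.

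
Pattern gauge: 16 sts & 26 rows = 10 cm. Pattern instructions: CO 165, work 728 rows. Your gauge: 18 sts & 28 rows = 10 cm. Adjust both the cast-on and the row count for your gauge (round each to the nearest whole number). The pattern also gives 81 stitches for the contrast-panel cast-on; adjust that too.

Stitches: 165 × 18/16 = 185.62 → 186.
Rows: 728 × 28/26 = 784.00 → 784.
contrast-panel cast-on: 81 × 18/16 = 91.12 → 91.

Cast on 186 stitches; work 784 rows; contrast-panel cast-on 91 stitches.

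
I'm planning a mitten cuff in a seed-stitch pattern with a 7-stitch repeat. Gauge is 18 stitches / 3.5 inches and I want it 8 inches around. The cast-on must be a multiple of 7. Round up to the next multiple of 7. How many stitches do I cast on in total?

18 / 3.5 = 5.143 sts per inch.
8 × 5.143 = 41.14 sts.
Next multiple of 7: 42.

42 stitches.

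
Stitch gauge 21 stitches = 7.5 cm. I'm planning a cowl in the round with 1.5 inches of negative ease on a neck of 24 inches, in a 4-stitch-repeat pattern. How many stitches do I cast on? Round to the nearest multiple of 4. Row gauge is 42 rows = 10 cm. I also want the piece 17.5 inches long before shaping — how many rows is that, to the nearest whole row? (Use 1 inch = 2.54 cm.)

Finished = 24 − 1.5 = 22.5 inches.
22.5 inches × 2.54 = 57.15 cm.
21/7.5 = 2.8 sts per cm; 57.15 × 2.8 = 160.02 sts.
Nearest multiple of 4 → 160.
17.5 inches = 44.45 cm; × 4.2 = 186.69 → 187 rows.

Cast on 160 stitches; work 187 rows.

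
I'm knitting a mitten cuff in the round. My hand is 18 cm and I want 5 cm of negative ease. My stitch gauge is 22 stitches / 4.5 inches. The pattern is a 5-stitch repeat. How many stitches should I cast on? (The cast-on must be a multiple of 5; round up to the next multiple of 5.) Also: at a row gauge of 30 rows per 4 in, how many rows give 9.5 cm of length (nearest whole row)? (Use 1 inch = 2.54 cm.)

Cast on 30 stitches; work 28 rows.

Finished = 18 − 5 = 13 cm.
13 cm × 1/2.54 = 5.12 inches.
22/4.5 = 4.889 sts per in; 5.12 × 4.889 = 25.02 sts.
Next multiple of 5 → 30.
9.5 cm = 3.74 inches; × 7.5 = 28.05 → 28 rows.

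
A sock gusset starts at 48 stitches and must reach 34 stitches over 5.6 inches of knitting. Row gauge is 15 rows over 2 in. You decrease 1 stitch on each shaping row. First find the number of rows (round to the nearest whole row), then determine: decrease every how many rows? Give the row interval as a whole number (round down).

Decrease every 3rd row.

Rows = 5.6 × 7.5 = 42.0 → 42 rows.
Stitches to remove: 14 → 14 shaping rows (at 1 st each).
42 / 14 = 3.00 → every 3 rows.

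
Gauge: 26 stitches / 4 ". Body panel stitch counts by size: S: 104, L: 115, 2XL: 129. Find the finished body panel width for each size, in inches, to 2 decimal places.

S 16.00 inches; L 17.69 inches; 2XL 19.85 inches.

26/4 = 6.5 sts per in.
S: 104 / 6.5 = 16.000 → 16.00 in.
L: 115 / 6.5 = 17.692 → 17.69 in.
2XL: 129 / 6.5 = 19.846 → 19.85 in.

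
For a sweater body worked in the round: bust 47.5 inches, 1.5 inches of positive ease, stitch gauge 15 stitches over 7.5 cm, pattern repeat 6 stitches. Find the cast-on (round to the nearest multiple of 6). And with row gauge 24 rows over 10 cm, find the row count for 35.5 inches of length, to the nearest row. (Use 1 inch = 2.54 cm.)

Cast on 246 stitches; work 216 rows.

Finished = 47.5 + 1.5 = 49 inches.
49 inches × 2.54 = 124.46 cm.
15/7.5 = 2 sts per cm; 124.46 × 2 = 248.92 sts.
Nearest multiple of 6 → 246.
35.5 inches = 90.17 cm; × 2.4 = 216.41 → 216 rows.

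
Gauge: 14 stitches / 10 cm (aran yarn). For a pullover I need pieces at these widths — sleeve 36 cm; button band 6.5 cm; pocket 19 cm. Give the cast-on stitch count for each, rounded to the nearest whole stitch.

sleeve 50; button band 9; pocket 27.

Rate = 14/10 = 1.4 sts per cm.
sleeve: 36 × 1.4 = 50.40 → 50.
button band: 6.5 × 1.4 = 9.10 → 9.
pocket: 19 × 1.4 = 26.60 → 27.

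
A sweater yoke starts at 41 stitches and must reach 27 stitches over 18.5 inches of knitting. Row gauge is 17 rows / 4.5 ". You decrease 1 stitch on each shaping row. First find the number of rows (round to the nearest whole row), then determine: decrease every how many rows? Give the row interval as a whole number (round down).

Rows = 18.5 × 3.778 = 69.9 → 70 rows.
Stitches to remove: 14 → 14 shaping rows (at 1 st each).
70 / 14 = 5.00 → every 5 rows.

Decrease every 5th row.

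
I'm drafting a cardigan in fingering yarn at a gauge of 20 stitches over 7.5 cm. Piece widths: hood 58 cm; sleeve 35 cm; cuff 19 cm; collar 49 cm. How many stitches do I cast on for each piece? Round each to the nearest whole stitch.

hood 155; sleeve 93; cuff 51; collar 131.

Rate = 20/7.5 = 2.667 sts per cm.
hood: 58 × 2.667 = 154.67 → 155.
sleeve: 35 × 2.667 = 93.33 → 93.
cuff: 19 × 2.667 = 50.67 → 51.
collar: 49 × 2.667 = 130.67 → 131.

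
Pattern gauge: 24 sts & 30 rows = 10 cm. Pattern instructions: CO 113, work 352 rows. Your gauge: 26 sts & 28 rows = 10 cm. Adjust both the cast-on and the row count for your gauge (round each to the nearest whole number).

Cast on 122 stitches; work 329 rows.

Stitches: 113 × 26/24 = 122.42 → 122.
Rows: 352 × 28/30 = 328.53 → 329.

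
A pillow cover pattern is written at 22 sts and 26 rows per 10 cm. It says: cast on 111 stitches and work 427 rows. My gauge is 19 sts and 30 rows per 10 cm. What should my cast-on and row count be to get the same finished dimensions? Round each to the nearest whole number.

Cast on 96 stitches; work 493 rows.

Stitches: 111 × 19/22 = 95.86 → 96.
Rows: 427 × 30/26 = 492.69 → 493.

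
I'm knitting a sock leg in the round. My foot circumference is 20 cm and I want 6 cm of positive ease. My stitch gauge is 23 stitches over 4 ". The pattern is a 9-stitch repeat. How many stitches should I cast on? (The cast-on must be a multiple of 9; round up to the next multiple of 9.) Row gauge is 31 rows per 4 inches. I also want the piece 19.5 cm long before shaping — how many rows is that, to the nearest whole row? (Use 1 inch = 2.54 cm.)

Finished = 20 + 6 = 26 cm.
26 cm × 1/2.54 = 10.24 inches.
23/4 = 5.75 sts per in; 10.24 × 5.75 = 58.86 sts.
Next multiple of 9 → 63.
19.5 cm = 7.68 inches; × 7.75 = 59.50 → 59 rows.

Cast on 63 stitches; work 59 rows.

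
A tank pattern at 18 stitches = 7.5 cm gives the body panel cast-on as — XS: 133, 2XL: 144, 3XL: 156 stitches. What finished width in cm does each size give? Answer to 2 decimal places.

18/7.5 = 2.4 sts per cm.
XS: 133 / 2.4 = 55.417 → 55.42 cm.
2XL: 144 / 2.4 = 60.000 → 60.00 cm.
3XL: 156 / 2.4 = 65.000 → 65.00 cm.

XS 55.42 cm; 2XL 60.00 cm; 3XL 65.00 cm.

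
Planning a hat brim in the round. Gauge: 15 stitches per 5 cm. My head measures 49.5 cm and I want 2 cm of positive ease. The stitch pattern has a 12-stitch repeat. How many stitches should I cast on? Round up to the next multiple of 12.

Finished = 49.5 + 2 = 51.5 cm.
15 / 5 = 3 sts/cm.
51.5 × 3 = 154.50 sts.
Next multiple of 12: 156.

Cast on 156 stitches.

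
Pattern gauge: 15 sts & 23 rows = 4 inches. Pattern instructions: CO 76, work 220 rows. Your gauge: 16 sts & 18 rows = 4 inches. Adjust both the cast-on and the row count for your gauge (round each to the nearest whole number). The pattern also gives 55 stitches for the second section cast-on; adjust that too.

Stitches: 76 × 16/15 = 81.07 → 81.
Rows: 220 × 18/23 = 172.17 → 172.
second section cast-on: 55 × 16/15 = 58.67 → 59.

Cast on 81 stitches; work 172 rows; second section cast-on 59 stitches.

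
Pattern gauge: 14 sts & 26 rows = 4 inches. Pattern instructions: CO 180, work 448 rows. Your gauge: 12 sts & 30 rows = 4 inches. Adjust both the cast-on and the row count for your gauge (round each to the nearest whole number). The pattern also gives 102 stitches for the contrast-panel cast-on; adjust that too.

Stitches: 180 × 12/14 = 154.29 → 154.
Rows: 448 × 30/26 = 516.92 → 517.
contrast-panel cast-on: 102 × 12/14 = 87.43 → 87.

Cast on 154 stitches; work 517 rows; contrast-panel cast-on 87 stitches.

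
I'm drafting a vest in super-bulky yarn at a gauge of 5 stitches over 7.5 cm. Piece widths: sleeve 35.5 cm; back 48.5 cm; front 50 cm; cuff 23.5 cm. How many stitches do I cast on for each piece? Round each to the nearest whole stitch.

sleeve 24; back 32; front 33; cuff 16.

Rate = 5/7.5 = 0.667 sts per cm.
sleeve: 35.5 × 0.667 = 23.67 → 24.
back: 48.5 × 0.667 = 32.33 → 32.
front: 50 × 0.667 = 33.33 → 33.
cuff: 23.5 × 0.667 = 15.67 → 16.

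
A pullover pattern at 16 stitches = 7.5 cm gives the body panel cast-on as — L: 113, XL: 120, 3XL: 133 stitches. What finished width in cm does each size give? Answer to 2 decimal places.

L 52.97 cm; XL 56.25 cm; 3XL 62.34 cm.

16/7.5 = 2.133 sts per cm.
L: 113 / 2.133 = 52.969 → 52.97 cm.
XL: 120 / 2.133 = 56.250 → 56.25 cm.
3XL: 133 / 2.133 = 62.344 → 62.34 cm.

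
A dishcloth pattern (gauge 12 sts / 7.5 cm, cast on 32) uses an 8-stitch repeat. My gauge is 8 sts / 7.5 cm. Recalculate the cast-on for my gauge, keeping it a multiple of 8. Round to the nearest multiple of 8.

32 × 8 / 12 = 21.33.
Nearest multiple of 8: 24.

Cast on 24 stitches.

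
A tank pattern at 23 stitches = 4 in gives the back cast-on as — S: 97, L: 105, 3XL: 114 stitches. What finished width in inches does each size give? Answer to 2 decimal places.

23/4 = 5.75 sts per in.
S: 97 / 5.75 = 16.870 → 16.87 in.
L: 105 / 5.75 = 18.261 → 18.26 in.
3XL: 114 / 5.75 = 19.826 → 19.83 in.

S 16.87 inches; L 18.26 inches; 3XL 19.83 inches.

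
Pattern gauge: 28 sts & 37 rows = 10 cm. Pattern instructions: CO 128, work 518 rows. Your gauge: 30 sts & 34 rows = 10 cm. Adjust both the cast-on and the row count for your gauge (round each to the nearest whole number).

Stitches: 128 × 30/28 = 137.14 → 137.
Rows: 518 × 34/37 = 476.00 → 476.

Cast on 137 stitches; work 476 rows.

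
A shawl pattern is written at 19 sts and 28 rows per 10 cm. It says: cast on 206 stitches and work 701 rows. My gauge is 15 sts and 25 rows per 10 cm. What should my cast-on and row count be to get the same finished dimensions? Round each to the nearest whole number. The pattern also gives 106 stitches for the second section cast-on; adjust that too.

Stitches: 206 × 15/19 = 162.63 → 163.
Rows: 701 × 25/28 = 625.89 → 626.
second section cast-on: 106 × 15/19 = 83.68 → 84.

Cast on 163 stitches; work 626 rows; second section cast-on 84 stitches.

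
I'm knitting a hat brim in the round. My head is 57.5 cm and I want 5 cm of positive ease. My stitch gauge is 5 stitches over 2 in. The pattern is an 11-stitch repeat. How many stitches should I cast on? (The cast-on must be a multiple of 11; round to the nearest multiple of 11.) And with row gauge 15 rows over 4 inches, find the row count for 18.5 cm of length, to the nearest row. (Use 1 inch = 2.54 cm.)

Finished = 57.5 + 5 = 62.5 cm.
62.5 cm × 1/2.54 = 24.61 inches.
5/2 = 2.5 sts per in; 24.61 × 2.5 = 61.52 sts.
Nearest multiple of 11 → 66.
18.5 cm = 7.28 inches; × 3.75 = 27.31 → 27 rows.

Cast on 66 stitches; work 27 rows.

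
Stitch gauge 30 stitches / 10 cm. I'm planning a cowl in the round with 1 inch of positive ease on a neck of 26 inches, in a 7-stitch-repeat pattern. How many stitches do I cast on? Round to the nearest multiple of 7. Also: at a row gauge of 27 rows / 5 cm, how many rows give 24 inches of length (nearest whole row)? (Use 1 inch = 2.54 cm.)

Finished = 26 + 1 = 27 inches.
27 inches × 2.54 = 68.58 cm.
30/10 = 3 sts per cm; 68.58 × 3 = 205.74 sts.
Nearest multiple of 7 → 203.
24 inches = 60.96 cm; × 5.4 = 329.18 → 329 rows.

Cast on 203 stitches; work 329 rows.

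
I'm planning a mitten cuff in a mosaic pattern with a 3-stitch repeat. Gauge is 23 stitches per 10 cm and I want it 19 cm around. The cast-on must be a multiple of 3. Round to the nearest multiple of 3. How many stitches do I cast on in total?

23 / 10 = 2.3 sts per cm.
19 × 2.3 = 43.70 sts.
Nearest multiple of 3: 45.

Cast on 45 stitches.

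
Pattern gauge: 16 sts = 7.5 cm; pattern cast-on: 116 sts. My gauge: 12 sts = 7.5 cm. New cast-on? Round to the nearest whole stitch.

Scale factor = 12 / 16 = 0.750.
116 × 12 / 16 = 87.00 sts.

87 stitches.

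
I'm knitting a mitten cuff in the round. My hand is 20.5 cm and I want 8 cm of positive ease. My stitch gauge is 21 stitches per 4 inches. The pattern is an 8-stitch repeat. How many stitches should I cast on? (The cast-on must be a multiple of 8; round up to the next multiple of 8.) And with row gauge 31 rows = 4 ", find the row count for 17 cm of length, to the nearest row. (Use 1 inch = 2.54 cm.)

Cast on 64 stitches; work 52 rows.

Finished = 20.5 + 8 = 28.5 cm.
28.5 cm × 1/2.54 = 11.22 inches.
21/4 = 5.25 sts per in; 11.22 × 5.25 = 58.91 sts.
Next multiple of 8 → 64.
17 cm = 6.69 inches; × 7.75 = 51.87 → 52 rows.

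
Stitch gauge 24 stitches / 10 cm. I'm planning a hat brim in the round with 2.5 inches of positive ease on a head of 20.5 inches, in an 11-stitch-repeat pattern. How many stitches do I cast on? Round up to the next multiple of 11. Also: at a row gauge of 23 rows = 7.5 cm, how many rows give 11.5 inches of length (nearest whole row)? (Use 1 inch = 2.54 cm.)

Finished = 20.5 + 2.5 = 23 inches.
23 inches × 2.54 = 58.42 cm.
24/10 = 2.4 sts per cm; 58.42 × 2.4 = 140.21 sts.
Next multiple of 11 → 143.
11.5 inches = 29.21 cm; × 3.067 = 89.58 → 90 rows.

Cast on 143 stitches; work 90 rows.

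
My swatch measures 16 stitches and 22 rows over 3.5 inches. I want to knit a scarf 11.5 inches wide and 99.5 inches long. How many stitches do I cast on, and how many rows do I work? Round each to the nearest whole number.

Stitch gauge = 16/3.5 = 4.571 sts/in; 11.5 × 4.571 = 52.57 → 53 sts.
Row gauge = 22/3.5 = 6.286 rows/in; 99.5 × 6.286 = 625.43 → 625 rows.

Cast on 53 stitches and work 625 rows.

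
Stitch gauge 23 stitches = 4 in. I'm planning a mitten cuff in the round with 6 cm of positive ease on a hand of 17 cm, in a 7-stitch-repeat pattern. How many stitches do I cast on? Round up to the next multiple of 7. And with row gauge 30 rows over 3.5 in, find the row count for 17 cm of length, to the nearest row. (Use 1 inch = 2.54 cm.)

Cast on 56 stitches; work 57 rows.

Finished = 17 + 6 = 23 cm.
23 cm × 1/2.54 = 9.06 inches.
23/4 = 5.75 sts per in; 9.06 × 5.75 = 52.07 sts.
Next multiple of 7 → 56.
17 cm = 6.69 inches; × 8.571 = 57.37 → 57 rows.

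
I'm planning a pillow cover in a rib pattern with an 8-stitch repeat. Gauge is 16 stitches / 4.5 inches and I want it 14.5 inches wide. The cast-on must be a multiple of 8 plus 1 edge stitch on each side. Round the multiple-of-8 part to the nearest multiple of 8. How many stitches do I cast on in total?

16 / 4.5 = 3.556 sts per inch.
14.5 × 3.556 = 51.56 sts.
Less 2 edge sts → 49.56 for the repeat.
Nearest multiple of 8: 48.
Add back 2 edge sts → 50.

CO 50 sts.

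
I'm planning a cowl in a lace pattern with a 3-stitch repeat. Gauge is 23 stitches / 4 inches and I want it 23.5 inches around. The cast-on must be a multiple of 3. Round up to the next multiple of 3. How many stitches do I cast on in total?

23 / 4 = 5.75 sts per inch.
23.5 × 5.75 = 135.12 sts.
Next multiple of 3: 138.

CO 138 sts.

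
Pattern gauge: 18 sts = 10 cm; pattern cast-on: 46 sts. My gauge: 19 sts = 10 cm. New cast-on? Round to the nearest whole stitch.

CO 49 sts.

Scale factor = 19 / 18 = 1.056.
46 × 19 / 18 = 48.56 sts.
→ 49 sts.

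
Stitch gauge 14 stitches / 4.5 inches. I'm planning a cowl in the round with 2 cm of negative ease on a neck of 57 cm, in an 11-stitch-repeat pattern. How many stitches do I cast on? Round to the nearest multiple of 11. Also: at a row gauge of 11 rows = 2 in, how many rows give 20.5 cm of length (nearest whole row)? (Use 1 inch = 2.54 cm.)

Finished = 57 − 2 = 55 cm.
55 cm × 1/2.54 = 21.65 inches.
14/4.5 = 3.111 sts per in; 21.65 × 3.111 = 67.37 sts.
Nearest multiple of 11 → 66.
20.5 cm = 8.07 inches; × 5.5 = 44.39 → 44 rows.

Cast on 66 stitches; work 44 rows.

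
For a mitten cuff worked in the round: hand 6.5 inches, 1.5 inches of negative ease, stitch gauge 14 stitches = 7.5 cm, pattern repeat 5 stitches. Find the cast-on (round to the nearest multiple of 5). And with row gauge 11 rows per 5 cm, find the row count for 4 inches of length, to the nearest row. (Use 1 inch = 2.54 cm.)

Finished = 6.5 − 1.5 = 5 inches.
5 inches × 2.54 = 12.70 cm.
14/7.5 = 1.867 sts per cm; 12.70 × 1.867 = 23.71 sts.
Nearest multiple of 5 → 25.
4 inches = 10.16 cm; × 2.2 = 22.35 → 22 rows.

Cast on 25 stitches; work 22 rows.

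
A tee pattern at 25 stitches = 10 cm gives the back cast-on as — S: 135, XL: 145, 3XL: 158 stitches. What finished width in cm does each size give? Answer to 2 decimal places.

25/10 = 2.5 sts per cm.
S: 135 / 2.5 = 54.000 → 54.00 cm.
XL: 145 / 2.5 = 58.000 → 58.00 cm.
3XL: 158 / 2.5 = 63.200 → 63.20 cm.

S 54.00 cm; XL 58.00 cm; 3XL 63.20 cm.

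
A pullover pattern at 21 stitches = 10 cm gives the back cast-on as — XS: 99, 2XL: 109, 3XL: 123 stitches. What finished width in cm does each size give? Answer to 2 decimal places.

XS 47.14 cm; 2XL 51.90 cm; 3XL 58.57 cm.

21/10 = 2.1 sts per cm.
XS: 99 / 2.1 = 47.143 → 47.14 cm.
2XL: 109 / 2.1 = 51.905 → 51.90 cm.
3XL: 123 / 2.1 = 58.571 → 58.57 cm.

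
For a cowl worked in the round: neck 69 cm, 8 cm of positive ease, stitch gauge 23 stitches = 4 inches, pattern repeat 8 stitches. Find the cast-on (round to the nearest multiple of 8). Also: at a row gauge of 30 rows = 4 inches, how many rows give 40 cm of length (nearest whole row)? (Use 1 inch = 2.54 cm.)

Cast on 176 stitches; work 118 rows.

Finished = 69 + 8 = 77 cm.
77 cm × 1/2.54 = 30.31 inches.
23/4 = 5.75 sts per in; 30.31 × 5.75 = 174.31 sts.
Nearest multiple of 8 → 176.
40 cm = 15.75 inches; × 7.5 = 118.11 → 118 rows.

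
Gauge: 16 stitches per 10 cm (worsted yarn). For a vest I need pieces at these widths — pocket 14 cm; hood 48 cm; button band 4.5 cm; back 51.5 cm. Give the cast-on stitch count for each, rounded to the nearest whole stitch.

Rate = 16/10 = 1.6 sts per cm.
pocket: 14 × 1.6 = 22.40 → 22.
hood: 48 × 1.6 = 76.80 → 77.
button band: 4.5 × 1.6 = 7.20 → 7.
back: 51.5 × 1.6 = 82.40 → 82.

pocket 22; hood 77; button band 7; back 82.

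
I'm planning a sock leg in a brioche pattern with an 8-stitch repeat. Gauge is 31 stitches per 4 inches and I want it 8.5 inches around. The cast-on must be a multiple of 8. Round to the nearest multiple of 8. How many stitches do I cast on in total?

CO 64 sts.

31 / 4 = 7.75 sts per inch.
8.5 × 7.75 = 65.88 sts.
Nearest multiple of 8: 64.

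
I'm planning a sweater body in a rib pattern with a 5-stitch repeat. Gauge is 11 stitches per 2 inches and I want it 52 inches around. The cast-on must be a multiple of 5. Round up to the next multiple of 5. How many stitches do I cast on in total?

11 / 2 = 5.5 sts per inch.
52 × 5.5 = 286.00 sts.
Next multiple of 5: 290.

Cast on 290 stitches.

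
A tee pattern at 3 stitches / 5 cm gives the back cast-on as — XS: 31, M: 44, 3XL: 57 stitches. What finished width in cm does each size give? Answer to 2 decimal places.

3/5 = 0.6 sts per cm.
XS: 31 / 0.6 = 51.667 → 51.67 cm.
M: 44 / 0.6 = 73.333 → 73.33 cm.
3XL: 57 / 0.6 = 95.000 → 95.00 cm.

XS 51.67 cm; M 73.33 cm; 3XL 95.00 cm.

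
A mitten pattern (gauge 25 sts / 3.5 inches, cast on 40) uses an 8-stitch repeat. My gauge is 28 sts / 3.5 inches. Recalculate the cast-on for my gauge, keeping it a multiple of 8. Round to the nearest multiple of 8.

40 × 28 / 25 = 44.80.
Nearest multiple of 8: 48.

48 stitches.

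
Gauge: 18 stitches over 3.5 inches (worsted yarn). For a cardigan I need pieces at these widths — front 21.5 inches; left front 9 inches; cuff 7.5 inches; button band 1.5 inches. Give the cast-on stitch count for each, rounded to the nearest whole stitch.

front 111; left front 46; cuff 39; button band 8.

Rate = 18/3.5 = 5.143 sts per in.
front: 21.5 × 5.143 = 110.57 → 111.
left front: 9 × 5.143 = 46.29 → 46.
cuff: 7.5 × 5.143 = 38.57 → 39.
button band: 1.5 × 5.143 = 7.71 → 8.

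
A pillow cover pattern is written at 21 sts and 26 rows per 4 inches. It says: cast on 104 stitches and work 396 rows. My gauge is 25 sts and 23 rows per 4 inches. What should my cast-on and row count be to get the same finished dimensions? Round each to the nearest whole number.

Stitches: 104 × 25/21 = 123.81 → 124.
Rows: 396 × 23/26 = 350.31 → 350.

Cast on 124 stitches; work 350 rows.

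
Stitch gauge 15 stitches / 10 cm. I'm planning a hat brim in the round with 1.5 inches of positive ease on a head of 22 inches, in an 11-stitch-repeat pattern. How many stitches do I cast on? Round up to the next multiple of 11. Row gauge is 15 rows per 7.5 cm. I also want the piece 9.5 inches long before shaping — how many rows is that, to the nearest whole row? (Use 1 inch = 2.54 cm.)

Finished = 22 + 1.5 = 23.5 inches.
23.5 inches × 2.54 = 59.69 cm.
15/10 = 1.5 sts per cm; 59.69 × 1.5 = 89.53 sts.
Next multiple of 11 → 99.
9.5 inches = 24.13 cm; × 2 = 48.26 → 48 rows.

Cast on 99 stitches; work 48 rows.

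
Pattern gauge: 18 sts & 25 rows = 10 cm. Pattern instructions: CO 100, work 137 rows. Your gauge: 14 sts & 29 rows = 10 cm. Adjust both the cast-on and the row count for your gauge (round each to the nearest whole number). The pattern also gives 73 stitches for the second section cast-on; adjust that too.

Cast on 78 stitches; work 159 rows; second section cast-on 57 stitches.

Stitches: 100 × 14/18 = 77.78 → 78.
Rows: 137 × 29/25 = 158.92 → 159.
second section cast-on: 73 × 14/18 = 56.78 → 57.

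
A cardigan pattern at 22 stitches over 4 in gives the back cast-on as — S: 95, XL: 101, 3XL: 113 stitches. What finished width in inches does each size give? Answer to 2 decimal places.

S 17.27 inches; XL 18.36 inches; 3XL 20.55 inches.

22/4 = 5.5 sts per in.
S: 95 / 5.5 = 17.273 → 17.27 in.
XL: 101 / 5.5 = 18.364 → 18.36 in.
3XL: 113 / 5.5 = 20.545 → 20.55 in.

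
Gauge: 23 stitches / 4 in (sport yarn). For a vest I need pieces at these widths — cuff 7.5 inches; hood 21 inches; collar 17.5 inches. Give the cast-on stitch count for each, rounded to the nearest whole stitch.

Rate = 23/4 = 5.75 sts per in.
cuff: 7.5 × 5.75 = 43.12 → 43.
hood: 21 × 5.75 = 120.75 → 121.
collar: 17.5 × 5.75 = 100.62 → 101.

cuff 43; hood 121; collar 101.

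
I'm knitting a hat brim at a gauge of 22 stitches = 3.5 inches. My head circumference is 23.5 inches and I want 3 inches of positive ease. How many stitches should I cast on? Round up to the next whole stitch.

Cast on 167 stitches.

Finished = 23.5 + 3 = 26.5 in.
22 / 3.5 = 6.286 sts per inch.
26.50 × 6.286 = 166.57 sts.
→ 167 sts.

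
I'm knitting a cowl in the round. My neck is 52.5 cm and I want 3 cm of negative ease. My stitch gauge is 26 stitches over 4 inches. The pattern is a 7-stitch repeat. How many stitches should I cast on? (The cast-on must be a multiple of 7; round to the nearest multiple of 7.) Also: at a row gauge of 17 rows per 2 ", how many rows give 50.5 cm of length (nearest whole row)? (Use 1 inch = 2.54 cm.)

Cast on 126 stitches; work 169 rows.

Finished = 52.5 − 3 = 49.5 cm.
49.5 cm × 1/2.54 = 19.49 inches.
26/4 = 6.5 sts per in; 19.49 × 6.5 = 126.67 sts.
Nearest multiple of 7 → 126.
50.5 cm = 19.88 inches; × 8.5 = 169.00 → 169 rows.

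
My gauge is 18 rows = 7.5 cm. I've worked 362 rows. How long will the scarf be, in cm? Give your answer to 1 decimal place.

18 rows / 7.5 cm = 2.4 rows per cm.
362 / 2.4 = 150.83 cm.

150.8 cm.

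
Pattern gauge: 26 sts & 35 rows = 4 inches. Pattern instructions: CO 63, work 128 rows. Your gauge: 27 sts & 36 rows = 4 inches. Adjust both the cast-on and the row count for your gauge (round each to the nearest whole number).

Stitches: 63 × 27/26 = 65.42 → 65.
Rows: 128 × 36/35 = 131.66 → 132.

Cast on 65 stitches; work 132 rows.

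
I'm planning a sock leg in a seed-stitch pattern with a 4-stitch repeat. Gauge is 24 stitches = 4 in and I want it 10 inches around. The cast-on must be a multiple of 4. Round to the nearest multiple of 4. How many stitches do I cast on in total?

24 / 4 = 6 sts per inch.
10 × 6 = 60.00 sts.
Nearest multiple of 4: 60.

60 stitches.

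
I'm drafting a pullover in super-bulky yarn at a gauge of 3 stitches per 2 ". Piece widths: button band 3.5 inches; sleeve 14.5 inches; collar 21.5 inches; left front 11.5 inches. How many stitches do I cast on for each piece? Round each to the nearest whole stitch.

button band 5; sleeve 22; collar 32; left front 17.

Rate = 3/2 = 1.5 sts per in.
button band: 3.5 × 1.5 = 5.25 → 5.
sleeve: 14.5 × 1.5 = 21.75 → 22.
collar: 21.5 × 1.5 = 32.25 → 32.
left front: 11.5 × 1.5 = 17.25 → 17.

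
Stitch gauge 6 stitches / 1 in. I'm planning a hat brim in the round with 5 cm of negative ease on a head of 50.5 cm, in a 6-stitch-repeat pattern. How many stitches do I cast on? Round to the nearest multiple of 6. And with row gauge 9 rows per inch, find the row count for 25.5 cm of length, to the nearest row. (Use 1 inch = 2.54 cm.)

Finished = 50.5 − 5 = 45.5 cm.
45.5 cm × 1/2.54 = 17.91 inches.
6/1 = 6 sts per in; 17.91 × 6 = 107.48 sts.
Nearest multiple of 6 → 108.
25.5 cm = 10.04 inches; × 9 = 90.35 → 90 rows.

Cast on 108 stitches; work 90 rows.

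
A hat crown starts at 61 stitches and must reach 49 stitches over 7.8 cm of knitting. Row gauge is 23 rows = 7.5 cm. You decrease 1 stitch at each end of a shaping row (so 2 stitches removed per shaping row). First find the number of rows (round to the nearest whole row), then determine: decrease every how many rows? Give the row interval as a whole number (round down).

Rows = 7.8 × 3.067 = 23.9 → 24 rows.
Stitches to remove: 12 → 6 shaping rows (at 2 st each).
24 / 6 = 4.00 → every 4 rows.

Decrease every 4th row.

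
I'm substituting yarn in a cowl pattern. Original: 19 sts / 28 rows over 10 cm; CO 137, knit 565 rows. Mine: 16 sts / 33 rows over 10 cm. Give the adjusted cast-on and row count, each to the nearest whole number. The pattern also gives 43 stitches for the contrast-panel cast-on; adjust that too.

Stitches: 137 × 16/19 = 115.37 → 115.
Rows: 565 × 33/28 = 665.89 → 666.
contrast-panel cast-on: 43 × 16/19 = 36.21 → 36.

Cast on 115 stitches; work 666 rows; contrast-panel cast-on 36 stitches.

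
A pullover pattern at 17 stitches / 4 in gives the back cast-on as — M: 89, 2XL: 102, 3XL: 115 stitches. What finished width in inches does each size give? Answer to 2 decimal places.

17/4 = 4.25 sts per in.
M: 89 / 4.25 = 20.941 → 20.94 in.
2XL: 102 / 4.25 = 24.000 → 24.00 in.
3XL: 115 / 4.25 = 27.059 → 27.06 in.

M 20.94 inches; 2XL 24.00 inches; 3XL 27.06 inches.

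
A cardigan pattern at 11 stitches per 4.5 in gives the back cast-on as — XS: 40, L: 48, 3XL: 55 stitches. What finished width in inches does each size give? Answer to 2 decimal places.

11/4.5 = 2.444 sts per in.
XS: 40 / 2.444 = 16.364 → 16.36 in.
L: 48 / 2.444 = 19.636 → 19.64 in.
3XL: 55 / 2.444 = 22.500 → 22.50 in.

XS 16.36 inches; L 19.64 inches; 3XL 22.50 inches.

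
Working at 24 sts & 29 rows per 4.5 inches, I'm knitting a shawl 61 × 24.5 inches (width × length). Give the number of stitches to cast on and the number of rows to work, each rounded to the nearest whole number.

Stitch gauge = 24/4.5 = 5.333 sts/in; 61 × 5.333 = 325.33 → 325 sts.
Row gauge = 29/4.5 = 6.444 rows/in; 24.5 × 6.444 = 157.89 → 158 rows.

Cast on 325 stitches and work 158 rows.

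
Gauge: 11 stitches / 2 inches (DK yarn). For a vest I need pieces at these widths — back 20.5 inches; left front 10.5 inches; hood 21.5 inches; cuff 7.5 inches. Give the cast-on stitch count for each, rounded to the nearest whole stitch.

Rate = 11/2 = 5.5 sts per in.
back: 20.5 × 5.5 = 112.75 → 113.
left front: 10.5 × 5.5 = 57.75 → 58.
hood: 21.5 × 5.5 = 118.25 → 118.
cuff: 7.5 × 5.5 = 41.25 → 41.

back 113; left front 58; hood 118; cuff 41.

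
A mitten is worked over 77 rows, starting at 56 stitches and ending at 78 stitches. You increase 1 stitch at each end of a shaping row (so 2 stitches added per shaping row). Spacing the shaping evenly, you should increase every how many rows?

Stitches to add: |78 − 56| = 22.
Shaping rows needed: 22 / 2 = 11.
77 rows / 11 = every 7 rows.

Increase every 7th row.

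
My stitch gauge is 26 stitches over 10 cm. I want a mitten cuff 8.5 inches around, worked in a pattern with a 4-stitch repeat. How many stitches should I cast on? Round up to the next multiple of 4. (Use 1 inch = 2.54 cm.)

8.5 in = 8.5 × 2.54 = 21.59 cm.
26 / 10 = 2.6 sts/cm.
21.59 × 2.6 = 56.13 sts.
→ 60.

60 stitches.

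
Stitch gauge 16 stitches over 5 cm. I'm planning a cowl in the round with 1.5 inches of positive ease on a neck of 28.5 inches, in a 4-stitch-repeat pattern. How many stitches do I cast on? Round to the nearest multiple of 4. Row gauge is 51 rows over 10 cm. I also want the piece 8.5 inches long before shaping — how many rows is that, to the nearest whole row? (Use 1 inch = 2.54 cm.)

Cast on 244 stitches; work 110 rows.

Finished = 28.5 + 1.5 = 30 inches.
30 inches × 2.54 = 76.20 cm.
16/5 = 3.2 sts per cm; 76.20 × 3.2 = 243.84 sts.
Nearest multiple of 4 → 244.
8.5 inches = 21.59 cm; × 5.1 = 110.11 → 110 rows.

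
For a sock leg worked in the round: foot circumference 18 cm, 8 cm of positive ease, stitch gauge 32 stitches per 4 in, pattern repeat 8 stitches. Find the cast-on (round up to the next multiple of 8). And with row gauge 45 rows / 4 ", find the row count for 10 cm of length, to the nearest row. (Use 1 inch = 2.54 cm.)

Finished = 18 + 8 = 26 cm.
26 cm × 1/2.54 = 10.24 inches.
32/4 = 8 sts per in; 10.24 × 8 = 81.89 sts.
Next multiple of 8 → 88.
10 cm = 3.94 inches; × 11.25 = 44.29 → 44 rows.

Cast on 88 stitches; work 44 rows.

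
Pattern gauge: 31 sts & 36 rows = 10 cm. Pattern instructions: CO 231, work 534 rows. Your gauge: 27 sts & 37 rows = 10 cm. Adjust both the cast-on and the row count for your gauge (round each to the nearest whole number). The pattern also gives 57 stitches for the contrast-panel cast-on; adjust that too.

Cast on 201 stitches; work 549 rows; contrast-panel cast-on 50 stitches.

Stitches: 231 × 27/31 = 201.19 → 201.
Rows: 534 × 37/36 = 548.83 → 549.
contrast-panel cast-on: 57 × 27/31 = 49.65 → 50.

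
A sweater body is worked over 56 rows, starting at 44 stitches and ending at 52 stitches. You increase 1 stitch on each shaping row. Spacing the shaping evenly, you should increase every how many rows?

Stitches to add: |52 − 44| = 8.
Shaping rows needed: 8 / 1 = 8.
56 rows / 8 = every 7 rows.

Increase every 7th row.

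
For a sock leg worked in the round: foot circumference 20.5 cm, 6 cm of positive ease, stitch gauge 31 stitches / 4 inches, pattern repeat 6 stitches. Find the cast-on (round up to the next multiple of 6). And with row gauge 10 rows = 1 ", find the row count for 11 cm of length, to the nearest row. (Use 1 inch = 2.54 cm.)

Finished = 20.5 + 6 = 26.5 cm.
26.5 cm × 1/2.54 = 10.43 inches.
31/4 = 7.75 sts per in; 10.43 × 7.75 = 80.86 sts.
Next multiple of 6 → 84.
11 cm = 4.33 inches; × 10 = 43.31 → 43 rows.

Cast on 84 stitches; work 43 rows.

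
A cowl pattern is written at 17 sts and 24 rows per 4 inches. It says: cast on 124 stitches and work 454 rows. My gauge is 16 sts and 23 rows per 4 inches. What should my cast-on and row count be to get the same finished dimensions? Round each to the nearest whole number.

Cast on 117 stitches; work 435 rows.

Stitches: 124 × 16/17 = 116.71 → 117.
Rows: 454 × 23/24 = 435.08 → 435.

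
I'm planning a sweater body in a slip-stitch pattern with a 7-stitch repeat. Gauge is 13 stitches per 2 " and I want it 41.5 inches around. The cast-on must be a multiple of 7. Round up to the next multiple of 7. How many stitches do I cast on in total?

273 stitches.

13 / 2 = 6.5 sts per inch.
41.5 × 6.5 = 269.75 sts.
Next multiple of 7: 273.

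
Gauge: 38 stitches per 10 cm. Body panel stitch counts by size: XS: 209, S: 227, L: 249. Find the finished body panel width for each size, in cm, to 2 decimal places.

XS 55.00 cm; S 59.74 cm; L 65.53 cm.

38/10 = 3.8 sts per cm.
XS: 209 / 3.8 = 55.000 → 55.00 cm.
S: 227 / 3.8 = 59.737 → 59.74 cm.
L: 249 / 3.8 = 65.526 → 65.53 cm.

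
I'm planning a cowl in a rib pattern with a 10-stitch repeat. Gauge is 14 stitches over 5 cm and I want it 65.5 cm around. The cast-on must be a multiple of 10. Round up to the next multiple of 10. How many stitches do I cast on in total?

Cast on 190 stitches.

14 / 5 = 2.8 sts per cm.
65.5 × 2.8 = 183.40 sts.
Next multiple of 10: 190.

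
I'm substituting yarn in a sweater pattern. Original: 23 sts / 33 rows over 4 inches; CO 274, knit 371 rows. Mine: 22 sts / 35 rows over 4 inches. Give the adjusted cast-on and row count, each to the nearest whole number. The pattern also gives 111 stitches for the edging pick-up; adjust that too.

Cast on 262 stitches; work 393 rows; edging pick-up 106 stitches.

Stitches: 274 × 22/23 = 262.09 → 262.
Rows: 371 × 35/33 = 393.48 → 393.
edging pick-up: 111 × 22/23 = 106.17 → 106.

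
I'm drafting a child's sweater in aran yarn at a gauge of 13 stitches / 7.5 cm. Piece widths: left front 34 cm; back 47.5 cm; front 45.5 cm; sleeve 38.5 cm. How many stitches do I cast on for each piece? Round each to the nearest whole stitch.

Rate = 13/7.5 = 1.733 sts per cm.
left front: 34 × 1.733 = 58.93 → 59.
back: 47.5 × 1.733 = 82.33 → 82.
front: 45.5 × 1.733 = 78.87 → 79.
sleeve: 38.5 × 1.733 = 66.73 → 67.

left front 59; back 82; front 79; sleeve 67.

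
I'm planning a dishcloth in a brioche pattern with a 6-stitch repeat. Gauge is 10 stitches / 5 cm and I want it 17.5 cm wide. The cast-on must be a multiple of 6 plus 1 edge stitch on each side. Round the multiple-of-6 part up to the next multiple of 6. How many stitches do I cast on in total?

CO 38 sts.

10 / 5 = 2 sts per cm.
17.5 × 2 = 35.00 sts.
Less 2 edge sts → 33.00 for the repeat.
Next multiple of 6: 36.
Add back 2 edge sts → 38.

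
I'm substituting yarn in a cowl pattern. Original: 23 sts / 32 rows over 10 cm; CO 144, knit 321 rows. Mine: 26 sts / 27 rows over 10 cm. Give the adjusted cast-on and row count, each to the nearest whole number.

Stitches: 144 × 26/23 = 162.78 → 163.
Rows: 321 × 27/32 = 270.84 → 271.

Cast on 163 stitches; work 271 rows.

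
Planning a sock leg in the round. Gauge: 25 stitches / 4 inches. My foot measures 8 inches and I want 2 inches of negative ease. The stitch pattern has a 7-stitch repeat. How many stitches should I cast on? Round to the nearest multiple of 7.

Finished = 8 − 2 = 6 inches.
25 / 4 = 6.25 sts/in.
6 × 6.25 = 37.50 sts.
Nearest multiple of 7: 35.

35 stitches.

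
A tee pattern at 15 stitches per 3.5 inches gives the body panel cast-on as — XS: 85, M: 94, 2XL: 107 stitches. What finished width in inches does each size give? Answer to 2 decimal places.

15/3.5 = 4.286 sts per in.
XS: 85 / 4.286 = 19.833 → 19.83 in.
M: 94 / 4.286 = 21.933 → 21.93 in.
2XL: 107 / 4.286 = 24.967 → 24.97 in.

XS 19.83 inches; M 21.93 inches; 2XL 24.97 inches.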